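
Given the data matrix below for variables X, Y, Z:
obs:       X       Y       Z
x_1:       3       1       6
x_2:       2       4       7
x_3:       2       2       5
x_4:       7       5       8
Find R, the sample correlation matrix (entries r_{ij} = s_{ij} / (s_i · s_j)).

Step 1 — column means:
  mean(X) = (3 + 2 + 2 + 7) / 4 = 14/4 = 3.5
  mean(Y) = (1 + 4 + 2 + 5) / 4 = 12/4 = 3
  mean(Z) = (6 + 7 + 5 + 8) / 4 = 26/4 = 6.5

Step 2 — sample variances and covariances s[i,j] = (1/(n-1)) · Σ_k (x_{k,i} - mean_i) · (x_{k,j} - mean_j), with n-1 = 3:
  s[X,X] = ((-0.5)·(-0.5) + (-1.5)·(-1.5) + (-1.5)·(-1.5) + (3.5)·(3.5)) / 3 = 17/3 = 5.6667
  s[X,Y] = ((-0.5)·(-2) + (-1.5)·(1) + (-1.5)·(-1) + (3.5)·(2)) / 3 = 8/3 = 2.6667
  s[X,Z] = ((-0.5)·(-0.5) + (-1.5)·(0.5) + (-1.5)·(-1.5) + (3.5)·(1.5)) / 3 = 7/3 = 2.3333
  s[Y,Y] = ((-2)·(-2) + (1)·(1) + (-1)·(-1) + (2)·(2)) / 3 = 10/3 = 3.3333
  s[Y,Z] = ((-2)·(-0.5) + (1)·(0.5) + (-1)·(-1.5) + (2)·(1.5)) / 3 = 6/3 = 2
  s[Z,Z] = ((-0.5)·(-0.5) + (0.5)·(0.5) + (-1.5)·(-1.5) + (1.5)·(1.5)) / 3 = 5/3 = 1.6667
  Sample standard deviations s_i = √(s[i,i]):
  s(X) = √(5.6667) = 2.3805
  s(Y) = √(3.3333) = 1.8257
  s(Z) = √(1.6667) = 1.291

Step 3 — r_{ij} = s_{ij} / (s_i · s_j):
  r[X,X] = 1 (diagonal).
  r[X,Y] = 2.6667 / (2.3805 · 1.8257) = 2.6667 / 4.3461 = 0.6136
  r[X,Z] = 2.3333 / (2.3805 · 1.291) = 2.3333 / 3.0732 = 0.7593
  r[Y,Y] = 1 (diagonal).
  r[Y,Z] = 2 / (1.8257 · 1.291) = 2 / 2.357 = 0.8485
  r[Z,Z] = 1 (diagonal).

R is symmetric with unit diagonal. Assembling:

R = [[1, 0.6136, 0.7593],
 [0.6136, 1, 0.8485],
 [0.7593, 0.8485, 1]]


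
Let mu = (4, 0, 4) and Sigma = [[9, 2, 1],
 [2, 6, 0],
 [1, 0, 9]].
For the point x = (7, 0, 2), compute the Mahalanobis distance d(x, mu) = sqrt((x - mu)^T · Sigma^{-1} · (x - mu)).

Step 1 — centre the observation: (x - mu) = (3, 0, -2).

Step 2 — invert Sigma (cofactor / det for 3×3, or solve directly):
  Sigma^{-1} = [[0.1216, -0.0405, -0.0135],
 [-0.0405, 0.1802, 0.0045],
 [-0.0135, 0.0045, 0.1126]].

Step 3 — form the quadratic (x - mu)^T · Sigma^{-1} · (x - mu):
  Sigma^{-1} · (x - mu) = (0.3919, -0.1306, -0.2658).
  (x - mu)^T · [Sigma^{-1} · (x - mu)] = (3)·(0.3919) + (0)·(-0.1306) + (-2)·(-0.2658) = 1.7072.

Step 4 — take square root: d = √(1.7072) ≈ 1.3066.

d(x, mu) = √(1.7072) ≈ 1.3066


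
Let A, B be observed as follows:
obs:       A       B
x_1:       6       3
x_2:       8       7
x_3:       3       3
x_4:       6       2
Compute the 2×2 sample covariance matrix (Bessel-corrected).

Step 1 — column means:
  mean(A) = (6 + 8 + 3 + 6) / 4 = 23/4 = 5.75
  mean(B) = (3 + 7 + 3 + 2) / 4 = 15/4 = 3.75

Step 2 — sample covariance S[i,j] = (1/(n-1)) · Σ_k (x_{k,i} - mean_i) · (x_{k,j} - mean_j), with n-1 = 3.
  S[A,A] = ((0.25)·(0.25) + (2.25)·(2.25) + (-2.75)·(-2.75) + (0.25)·(0.25)) / 3 = 12.75/3 = 4.25
  S[A,B] = ((0.25)·(-0.75) + (2.25)·(3.25) + (-2.75)·(-0.75) + (0.25)·(-1.75)) / 3 = 8.75/3 = 2.9167
  S[B,B] = ((-0.75)·(-0.75) + (3.25)·(3.25) + (-0.75)·(-0.75) + (-1.75)·(-1.75)) / 3 = 14.75/3 = 4.9167

S is symmetric (S[j,i] = S[i,j]). Assembling:

S = [[4.25, 2.9167],
 [2.9167, 4.9167]]


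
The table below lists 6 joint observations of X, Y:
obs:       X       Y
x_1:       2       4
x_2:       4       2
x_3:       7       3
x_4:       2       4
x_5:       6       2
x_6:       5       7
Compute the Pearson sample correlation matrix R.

Step 1 — column means:
  mean(X) = (2 + 4 + 7 + 2 + 6 + 5) / 6 = 26/6 = 4.3333
  mean(Y) = (4 + 2 + 3 + 4 + 2 + 7) / 6 = 22/6 = 3.6667

Step 2 — sample variances and covariances s[i,j] = (1/(n-1)) · Σ_k (x_{k,i} - mean_i) · (x_{k,j} - mean_j), with n-1 = 5:
  s[X,X] = ((-2.3333)·(-2.3333) + (-0.3333)·(-0.3333) + (2.6667)·(2.6667) + (-2.3333)·(-2.3333) + (1.6667)·(1.6667) + (0.6667)·(0.6667)) / 5 = 21.3333/5 = 4.2667
  s[X,Y] = ((-2.3333)·(0.3333) + (-0.3333)·(-1.6667) + (2.6667)·(-0.6667) + (-2.3333)·(0.3333) + (1.6667)·(-1.6667) + (0.6667)·(3.3333)) / 5 = -3.3333/5 = -0.6667
  s[Y,Y] = ((0.3333)·(0.3333) + (-1.6667)·(-1.6667) + (-0.6667)·(-0.6667) + (0.3333)·(0.3333) + (-1.6667)·(-1.6667) + (3.3333)·(3.3333)) / 5 = 17.3333/5 = 3.4667
  Sample standard deviations s_i = √(s[i,i]):
  s(X) = √(4.2667) = 2.0656
  s(Y) = √(3.4667) = 1.8619

Step 3 — r_{ij} = s_{ij} / (s_i · s_j):
  r[X,X] = 1 (diagonal).
  r[X,Y] = -0.6667 / (2.0656 · 1.8619) = -0.6667 / 3.8459 = -0.1733
  r[Y,Y] = 1 (diagonal).

R is symmetric with unit diagonal. Assembling:

R = [[1, -0.1733],
 [-0.1733, 1]]


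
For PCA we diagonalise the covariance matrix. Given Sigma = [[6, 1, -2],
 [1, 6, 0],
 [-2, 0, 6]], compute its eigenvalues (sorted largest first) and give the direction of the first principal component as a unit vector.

Step 1 — characteristic polynomial p(λ) = det(λI - Sigma) = λ³ - tr·λ² + c_1·λ - det, where tr = trace, c_1 = sum of the principal 2×2 minors, det = det(Sigma):
  tr = 6 + 6 + 6 = 18,
  c_1 = (6·6 - (1)²) + (6·6 - (-2)²) + (6·6 - (0)²) = 35 + 32 + 36 = 103,
  det = 6·(6·6 - (0)²) - (1)·((1)·6 - (0)·(-2)) + (-2)·((1)·(0) - 6·(-2)) = 6·(36) - (1)·(6) + (-2)·(12) = 186.
  So p(λ) = λ³ - 18λ² + 103λ - 186.
Step 2 — look for an integer root (rational root theorem: any rational root is an integer divisor of 186). Testing λ = 6:
  p(6) = 216 - 648 + 618 - 186 = 0  ✓
  Dividing out (λ - 6): p(λ) = (λ - 6)(λ² - 12λ + 31).
Step 3 — remaining eigenvalues from the quadratic λ² - 12λ + 31 = 0:
  Δ = 12² - 4·31 = 144 - 124 = 20,  λ = (12 ± √20)/2 = (12 ± 4.4721)/2 ≈ 8.2361 or 3.7639.
  Sorted: λ_1 = 8.2361,  λ_2 = 6,  λ_3 = 3.7639  (check: sum = 18 = tr ✓).

Step 4 — unit eigenvector for λ_1 ≈ 8.2361: v spans the null space of (Sigma - λ_1 I), whose rows are
  r_1 = (-2.2361, 1, -2),  r_2 = (1, -2.2361, 0),  r_3 = (-2, 0, -2.2361).
  v is orthogonal to every row, so take v ∝ r_1 × r_2 = ((1)·(0) - (-2)·(-2.2361), (-2)·(1) - (-2.2361)·(0), (-2.2361)·(-2.2361) - (1)·(1)) ≈ (-4.4721, -2, 4).
  Rescale (multiply by -1 so the first nonzero entry is positive): u = (4.4721, 2, -4).
  ||u|| = √((4.4721)² + (2)² + (-4)²) = √(40) ≈ 6.3246,  v_1 = u/||u|| ≈ (0.7071, 0.3162, -0.6325) (||v_1|| = 1).

λ_1 = 8.2361,  λ_2 = 6,  λ_3 = 3.7639;  v_1 ≈ (0.7071, 0.3162, -0.6325)


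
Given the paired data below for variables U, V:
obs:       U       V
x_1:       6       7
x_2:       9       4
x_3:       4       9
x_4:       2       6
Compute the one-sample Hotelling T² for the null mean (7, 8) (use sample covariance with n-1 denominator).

Step 1 — sample mean vector:
  mean(U) = (6 + 9 + 4 + 2) / 4 = 21/4 = 5.25
  mean(V) = (7 + 4 + 9 + 6) / 4 = 26/4 = 6.5
  x̄ = (5.25, 6.5),  deviation x̄ - mu_0 = (5.25, 6.5) - (7, 8) = (-1.75, -1.5).

Step 2 — sample covariance matrix, S[i,j] = (1/(n-1)) · Σ_k (x_{k,i} - mean_i) · (x_{k,j} - mean_j), divisor n-1 = 3:
  S[U,U] = ((0.75)·(0.75) + (3.75)·(3.75) + (-1.25)·(-1.25) + (-3.25)·(-3.25)) / 3 = 26.75/3 = 8.9167
  S[U,V] = ((0.75)·(0.5) + (3.75)·(-2.5) + (-1.25)·(2.5) + (-3.25)·(-0.5)) / 3 = -10.5/3 = -3.5
  S[V,V] = ((0.5)·(0.5) + (-2.5)·(-2.5) + (2.5)·(2.5) + (-0.5)·(-0.5)) / 3 = 13/3 = 4.3333
  S = [[8.9167, -3.5],
 [-3.5, 4.3333]].

Step 3 — invert S. det(S) = 8.9167·4.3333 - (-3.5)² = 26.3889.
  S^{-1} = (1/det) · [[d, -b], [-b, a]] = [[0.1642, 0.1326],
 [0.1326, 0.3379]].

Step 4 — quadratic form (x̄ - mu_0)^T · S^{-1} · (x̄ - mu_0):
  S^{-1} · (x̄ - mu_0) = (-0.4863, -0.7389),
  (x̄ - mu_0)^T · [...] = (-1.75)·(-0.4863) + (-1.5)·(-0.7389) = 1.9595.

Step 5 — scale by n: T² = 4 · 1.9595 = 7.8379.

T² ≈ 7.8379


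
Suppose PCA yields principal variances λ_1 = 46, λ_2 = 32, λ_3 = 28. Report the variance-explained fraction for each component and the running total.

Step 1 — total variance = trace(Sigma) = Σ λ_i = 46 + 32 + 28 = 106.

Step 2 — fraction explained by component i = λ_i / Σ λ:
  PC1: 46/106 = 0.434
  PC2: 32/106 = 0.3019
  PC3: 28/106 = 0.2642

Step 3 — cumulative fraction after k components = (λ_1 + ... + λ_k) / Σ λ:
  k = 1: 46/106 = 0.434
  k = 2: (46 + 32)/106 = 78/106 = 0.7358
  k = 3: (46 + 32 + 28)/106 = 106/106 = 1

Summary (fraction, with percent):

explained: PC1 0.434 (43.4%), PC2 0.3019 (30.19%), PC3 0.2642 (26.42%);  cumulative: 0.434, 0.7358, 1


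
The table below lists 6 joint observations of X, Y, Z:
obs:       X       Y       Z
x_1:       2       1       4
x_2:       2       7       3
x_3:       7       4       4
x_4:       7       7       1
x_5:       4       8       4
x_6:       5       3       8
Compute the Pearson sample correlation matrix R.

Step 1 — column means:
  mean(X) = (2 + 2 + 7 + 7 + 4 + 5) / 6 = 27/6 = 4.5
  mean(Y) = (1 + 7 + 4 + 7 + 8 + 3) / 6 = 30/6 = 5
  mean(Z) = (4 + 3 + 4 + 1 + 4 + 8) / 6 = 24/6 = 4

Step 2 — sample variances and covariances s[i,j] = (1/(n-1)) · Σ_k (x_{k,i} - mean_i) · (x_{k,j} - mean_j), with n-1 = 5:
  s[X,X] = ((-2.5)·(-2.5) + (-2.5)·(-2.5) + (2.5)·(2.5) + (2.5)·(2.5) + (-0.5)·(-0.5) + (0.5)·(0.5)) / 5 = 25.5/5 = 5.1
  s[X,Y] = ((-2.5)·(-4) + (-2.5)·(2) + (2.5)·(-1) + (2.5)·(2) + (-0.5)·(3) + (0.5)·(-2)) / 5 = 5/5 = 1
  s[X,Z] = ((-2.5)·(0) + (-2.5)·(-1) + (2.5)·(0) + (2.5)·(-3) + (-0.5)·(0) + (0.5)·(4)) / 5 = -3/5 = -0.6
  s[Y,Y] = ((-4)·(-4) + (2)·(2) + (-1)·(-1) + (2)·(2) + (3)·(3) + (-2)·(-2)) / 5 = 38/5 = 7.6
  s[Y,Z] = ((-4)·(0) + (2)·(-1) + (-1)·(0) + (2)·(-3) + (3)·(0) + (-2)·(4)) / 5 = -16/5 = -3.2
  s[Z,Z] = ((0)·(0) + (-1)·(-1) + (0)·(0) + (-3)·(-3) + (0)·(0) + (4)·(4)) / 5 = 26/5 = 5.2
  Sample standard deviations s_i = √(s[i,i]):
  s(X) = √(5.1) = 2.2583
  s(Y) = √(7.6) = 2.7568
  s(Z) = √(5.2) = 2.2804

Step 3 — r_{ij} = s_{ij} / (s_i · s_j):
  r[X,X] = 1 (diagonal).
  r[X,Y] = 1 / (2.2583 · 2.7568) = 1 / 6.2258 = 0.1606
  r[X,Z] = -0.6 / (2.2583 · 2.2804) = -0.6 / 5.1498 = -0.1165
  r[Y,Y] = 1 (diagonal).
  r[Y,Z] = -3.2 / (2.7568 · 2.2804) = -3.2 / 6.2865 = -0.509
  r[Z,Z] = 1 (diagonal).

R is symmetric with unit diagonal. Assembling:

R = [[1, 0.1606, -0.1165],
 [0.1606, 1, -0.509],
 [-0.1165, -0.509, 1]]


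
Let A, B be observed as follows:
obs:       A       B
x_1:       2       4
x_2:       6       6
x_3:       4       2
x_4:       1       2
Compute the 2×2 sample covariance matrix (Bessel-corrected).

Step 1 — column means:
  mean(A) = (2 + 6 + 4 + 1) / 4 = 13/4 = 3.25
  mean(B) = (4 + 6 + 2 + 2) / 4 = 14/4 = 3.5

Step 2 — sample covariance S[i,j] = (1/(n-1)) · Σ_k (x_{k,i} - mean_i) · (x_{k,j} - mean_j), with n-1 = 3.
  S[A,A] = ((-1.25)·(-1.25) + (2.75)·(2.75) + (0.75)·(0.75) + (-2.25)·(-2.25)) / 3 = 14.75/3 = 4.9167
  S[A,B] = ((-1.25)·(0.5) + (2.75)·(2.5) + (0.75)·(-1.5) + (-2.25)·(-1.5)) / 3 = 8.5/3 = 2.8333
  S[B,B] = ((0.5)·(0.5) + (2.5)·(2.5) + (-1.5)·(-1.5) + (-1.5)·(-1.5)) / 3 = 11/3 = 3.6667

S is symmetric (S[j,i] = S[i,j]). Assembling:

S = [[4.9167, 2.8333],
 [2.8333, 3.6667]]


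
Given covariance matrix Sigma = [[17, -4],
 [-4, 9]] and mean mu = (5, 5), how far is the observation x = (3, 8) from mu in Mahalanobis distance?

Step 1 — centre the observation: (x - mu) = (-2, 3).

Step 2 — invert Sigma. det(Sigma) = 17·9 - (-4)² = 137.
  Sigma^{-1} = (1/det) · [[d, -b], [-b, a]] = [[0.0657, 0.0292],
 [0.0292, 0.1241]].

Step 3 — form the quadratic (x - mu)^T · Sigma^{-1} · (x - mu):
  Sigma^{-1} · (x - mu) = (-0.0438, 0.3139).
  (x - mu)^T · [Sigma^{-1} · (x - mu)] = (-2)·(-0.0438) + (3)·(0.3139) = 1.0292.

Step 4 — take square root: d = √(1.0292) ≈ 1.0145.

d(x, mu) = √(1.0292) ≈ 1.0145


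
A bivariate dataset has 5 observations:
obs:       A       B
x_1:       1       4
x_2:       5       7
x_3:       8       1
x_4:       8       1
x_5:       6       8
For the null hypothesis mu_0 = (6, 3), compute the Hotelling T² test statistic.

Step 1 — sample mean vector:
  mean(A) = (1 + 5 + 8 + 8 + 6) / 5 = 28/5 = 5.6
  mean(B) = (4 + 7 + 1 + 1 + 8) / 5 = 21/5 = 4.2
  x̄ = (5.6, 4.2),  deviation x̄ - mu_0 = (5.6, 4.2) - (6, 3) = (-0.4, 1.2).

Step 2 — sample covariance matrix, S[i,j] = (1/(n-1)) · Σ_k (x_{k,i} - mean_i) · (x_{k,j} - mean_j), divisor n-1 = 4:
  S[A,A] = ((-4.6)·(-4.6) + (-0.6)·(-0.6) + (2.4)·(2.4) + (2.4)·(2.4) + (0.4)·(0.4)) / 4 = 33.2/4 = 8.3
  S[A,B] = ((-4.6)·(-0.2) + (-0.6)·(2.8) + (2.4)·(-3.2) + (2.4)·(-3.2) + (0.4)·(3.8)) / 4 = -14.6/4 = -3.65
  S[B,B] = ((-0.2)·(-0.2) + (2.8)·(2.8) + (-3.2)·(-3.2) + (-3.2)·(-3.2) + (3.8)·(3.8)) / 4 = 42.8/4 = 10.7
  S = [[8.3, -3.65],
 [-3.65, 10.7]].

Step 3 — invert S. det(S) = 8.3·10.7 - (-3.65)² = 75.4875.
  S^{-1} = (1/det) · [[d, -b], [-b, a]] = [[0.1417, 0.0484],
 [0.0484, 0.11]].

Step 4 — quadratic form (x̄ - mu_0)^T · S^{-1} · (x̄ - mu_0):
  S^{-1} · (x̄ - mu_0) = (0.0013, 0.1126),
  (x̄ - mu_0)^T · [...] = (-0.4)·(0.0013) + (1.2)·(0.1126) = 0.1346.

Step 5 — scale by n: T² = 5 · 0.1346 = 0.673.

T² ≈ 0.673


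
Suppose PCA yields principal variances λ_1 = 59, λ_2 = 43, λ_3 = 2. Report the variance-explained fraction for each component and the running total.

Step 1 — total variance = trace(Sigma) = Σ λ_i = 59 + 43 + 2 = 104.

Step 2 — fraction explained by component i = λ_i / Σ λ:
  PC1: 59/104 = 0.5673
  PC2: 43/104 = 0.4135
  PC3: 2/104 = 0.0192

Step 3 — cumulative fraction after k components = (λ_1 + ... + λ_k) / Σ λ:
  k = 1: 59/104 = 0.5673
  k = 2: (59 + 43)/104 = 102/104 = 0.9808
  k = 3: (59 + 43 + 2)/104 = 104/104 = 1

Summary (fraction, with percent):

explained: PC1 0.5673 (56.73%), PC2 0.4135 (41.35%), PC3 0.0192 (1.92%);  cumulative: 0.5673, 0.9808, 1


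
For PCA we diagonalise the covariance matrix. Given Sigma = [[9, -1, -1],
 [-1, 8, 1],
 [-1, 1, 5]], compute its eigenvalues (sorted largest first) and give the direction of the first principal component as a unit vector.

Step 1 — characteristic polynomial p(λ) = det(λI - Sigma) = λ³ - tr·λ² + c_1·λ - det, where tr = trace, c_1 = sum of the principal 2×2 minors, det = det(Sigma):
  tr = 9 + 8 + 5 = 22,
  c_1 = (9·8 - (-1)²) + (9·5 - (-1)²) + (8·5 - (1)²) = 71 + 44 + 39 = 154,
  det = 9·(8·5 - (1)²) - (-1)·((-1)·5 - (1)·(-1)) + (-1)·((-1)·(1) - 8·(-1)) = 9·(39) - (-1)·(-4) + (-1)·(7) = 340.
  So p(λ) = λ³ - 22λ² + 154λ - 340.
Step 2 — look for an integer root (rational root theorem: any rational root is an integer divisor of 340). Testing λ = 10:
  p(10) = 1000 - 2200 + 1540 - 340 = 0  ✓
  Dividing out (λ - 10): p(λ) = (λ - 10)(λ² - 12λ + 34).
Step 3 — remaining eigenvalues from the quadratic λ² - 12λ + 34 = 0:
  Δ = 12² - 4·34 = 144 - 136 = 8,  λ = (12 ± √8)/2 = (12 ± 2.8284)/2 ≈ 7.4142 or 4.5858.
  Sorted: λ_1 = 10,  λ_2 = 7.4142,  λ_3 = 4.5858  (check: sum = 22 = tr ✓).

Step 4 — unit eigenvector for λ_1 = 10: v spans the null space of (Sigma - λ_1 I), whose rows are
  r_1 = (-1, -1, -1),  r_2 = (-1, -2, 1),  r_3 = (-1, 1, -5).
  v is orthogonal to every row, so take v ∝ r_1 × r_2 = ((-1)·(1) - (-1)·(-2), (-1)·(-1) - (-1)·(1), (-1)·(-2) - (-1)·(-1)) = (-3, 2, 1).
  Rescale (multiply by -1 so the first nonzero entry is positive): u = (3, -2, -1).
  ||u|| = √((3)² + (-2)² + (-1)²) = √(14) ≈ 3.7417,  v_1 = u/||u|| ≈ (0.8018, -0.5345, -0.2673) (||v_1|| = 1).

λ_1 = 10,  λ_2 = 7.4142,  λ_3 = 4.5858;  v_1 ≈ (0.8018, -0.5345, -0.2673)


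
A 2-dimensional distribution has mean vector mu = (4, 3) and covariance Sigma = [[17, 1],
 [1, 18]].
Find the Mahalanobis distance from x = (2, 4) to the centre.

Step 1 — centre the observation: (x - mu) = (-2, 1).

Step 2 — invert Sigma. det(Sigma) = 17·18 - (1)² = 305.
  Sigma^{-1} = (1/det) · [[d, -b], [-b, a]] = [[0.059, -0.0033],
 [-0.0033, 0.0557]].

Step 3 — form the quadratic (x - mu)^T · Sigma^{-1} · (x - mu):
  Sigma^{-1} · (x - mu) = (-0.1213, 0.0623).
  (x - mu)^T · [Sigma^{-1} · (x - mu)] = (-2)·(-0.1213) + (1)·(0.0623) = 0.3049.

Step 4 — take square root: d = √(0.3049) ≈ 0.5522.

d(x, mu) = √(0.3049) ≈ 0.5522


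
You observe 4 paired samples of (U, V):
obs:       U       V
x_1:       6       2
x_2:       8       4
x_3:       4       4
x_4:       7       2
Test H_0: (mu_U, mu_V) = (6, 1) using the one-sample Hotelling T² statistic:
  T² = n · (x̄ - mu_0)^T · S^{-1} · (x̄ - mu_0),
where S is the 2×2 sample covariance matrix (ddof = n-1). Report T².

Step 1 — sample mean vector:
  mean(U) = (6 + 8 + 4 + 7) / 4 = 25/4 = 6.25
  mean(V) = (2 + 4 + 4 + 2) / 4 = 12/4 = 3
  x̄ = (6.25, 3),  deviation x̄ - mu_0 = (6.25, 3) - (6, 1) = (0.25, 2).

Step 2 — sample covariance matrix, S[i,j] = (1/(n-1)) · Σ_k (x_{k,i} - mean_i) · (x_{k,j} - mean_j), divisor n-1 = 3:
  S[U,U] = ((-0.25)·(-0.25) + (1.75)·(1.75) + (-2.25)·(-2.25) + (0.75)·(0.75)) / 3 = 8.75/3 = 2.9167
  S[U,V] = ((-0.25)·(-1) + (1.75)·(1) + (-2.25)·(1) + (0.75)·(-1)) / 3 = -1/3 = -0.3333
  S[V,V] = ((-1)·(-1) + (1)·(1) + (1)·(1) + (-1)·(-1)) / 3 = 4/3 = 1.3333
  S = [[2.9167, -0.3333],
 [-0.3333, 1.3333]].

Step 3 — invert S. det(S) = 2.9167·1.3333 - (-0.3333)² = 3.7778.
  S^{-1} = (1/det) · [[d, -b], [-b, a]] = [[0.3529, 0.0882],
 [0.0882, 0.7721]].

Step 4 — quadratic form (x̄ - mu_0)^T · S^{-1} · (x̄ - mu_0):
  S^{-1} · (x̄ - mu_0) = (0.2647, 1.5662),
  (x̄ - mu_0)^T · [...] = (0.25)·(0.2647) + (2)·(1.5662) = 3.1985.

Step 5 — scale by n: T² = 4 · 3.1985 = 12.7941.

T² ≈ 12.7941


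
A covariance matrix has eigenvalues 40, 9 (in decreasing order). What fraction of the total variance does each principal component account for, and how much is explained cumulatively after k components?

Step 1 — total variance = trace(Sigma) = Σ λ_i = 40 + 9 = 49.

Step 2 — fraction explained by component i = λ_i / Σ λ:
  PC1: 40/49 = 0.8163
  PC2: 9/49 = 0.1837

Step 3 — cumulative fraction after k components = (λ_1 + ... + λ_k) / Σ λ:
  k = 1: 40/49 = 0.8163
  k = 2: (40 + 9)/49 = 49/49 = 1

Summary (fraction, with percent):

explained: PC1 0.8163 (81.63%), PC2 0.1837 (18.37%);  cumulative: 0.8163, 1


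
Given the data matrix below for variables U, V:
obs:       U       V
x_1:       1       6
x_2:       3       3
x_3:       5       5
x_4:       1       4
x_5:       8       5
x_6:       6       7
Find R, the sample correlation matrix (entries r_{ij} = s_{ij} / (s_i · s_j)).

Step 1 — column means:
  mean(U) = (1 + 3 + 5 + 1 + 8 + 6) / 6 = 24/6 = 4
  mean(V) = (6 + 3 + 5 + 4 + 5 + 7) / 6 = 30/6 = 5

Step 2 — sample variances and covariances s[i,j] = (1/(n-1)) · Σ_k (x_{k,i} - mean_i) · (x_{k,j} - mean_j), with n-1 = 5:
  s[U,U] = ((-3)·(-3) + (-1)·(-1) + (1)·(1) + (-3)·(-3) + (4)·(4) + (2)·(2)) / 5 = 40/5 = 8
  s[U,V] = ((-3)·(1) + (-1)·(-2) + (1)·(0) + (-3)·(-1) + (4)·(0) + (2)·(2)) / 5 = 6/5 = 1.2
  s[V,V] = ((1)·(1) + (-2)·(-2) + (0)·(0) + (-1)·(-1) + (0)·(0) + (2)·(2)) / 5 = 10/5 = 2
  Sample standard deviations s_i = √(s[i,i]):
  s(U) = √(8) = 2.8284
  s(V) = √(2) = 1.4142

Step 3 — r_{ij} = s_{ij} / (s_i · s_j):
  r[U,U] = 1 (diagonal).
  r[U,V] = 1.2 / (2.8284 · 1.4142) = 1.2 / 4 = 0.3
  r[V,V] = 1 (diagonal).

R is symmetric with unit diagonal. Assembling:

R = [[1, 0.3],
 [0.3, 1]]


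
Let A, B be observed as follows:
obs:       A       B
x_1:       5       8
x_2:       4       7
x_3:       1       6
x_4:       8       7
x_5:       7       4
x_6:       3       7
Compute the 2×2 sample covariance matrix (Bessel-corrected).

Step 1 — column means:
  mean(A) = (5 + 4 + 1 + 8 + 7 + 3) / 6 = 28/6 = 4.6667
  mean(B) = (8 + 7 + 6 + 7 + 4 + 7) / 6 = 39/6 = 6.5

Step 2 — sample covariance S[i,j] = (1/(n-1)) · Σ_k (x_{k,i} - mean_i) · (x_{k,j} - mean_j), with n-1 = 5.
  S[A,A] = ((0.3333)·(0.3333) + (-0.6667)·(-0.6667) + (-3.6667)·(-3.6667) + (3.3333)·(3.3333) + (2.3333)·(2.3333) + (-1.6667)·(-1.6667)) / 5 = 33.3333/5 = 6.6667
  S[A,B] = ((0.3333)·(1.5) + (-0.6667)·(0.5) + (-3.6667)·(-0.5) + (3.3333)·(0.5) + (2.3333)·(-2.5) + (-1.6667)·(0.5)) / 5 = -3/5 = -0.6
  S[B,B] = ((1.5)·(1.5) + (0.5)·(0.5) + (-0.5)·(-0.5) + (0.5)·(0.5) + (-2.5)·(-2.5) + (0.5)·(0.5)) / 5 = 9.5/5 = 1.9

S is symmetric (S[j,i] = S[i,j]). Assembling:

S = [[6.6667, -0.6],
 [-0.6, 1.9]]


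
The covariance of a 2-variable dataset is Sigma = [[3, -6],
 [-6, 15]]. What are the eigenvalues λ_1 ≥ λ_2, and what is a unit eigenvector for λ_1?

Step 1 — characteristic polynomial of 2×2 Sigma:
  det(Sigma - λI) = λ² - trace · λ + det = 0.
  trace = 3 + 15 = 18, det = 3·15 - (-6)² = 9.
Step 2 — discriminant:
  Δ = trace² - 4·det = 324 - 36 = 288.
Step 3 — eigenvalues:
  λ = (trace ± √Δ)/2 = (18 ± 16.9706)/2,
  λ_1 = 17.4853,  λ_2 = 0.5147.

Step 4 — unit eigenvector for λ_1: solve (Sigma - λ_1 I)v = 0. First row:
  (3 - 17.4853)·v_x + (-6)·v_y = 0, i.e. (-14.4853)·v_x + (-6)·v_y = 0,
  so v ∝ (b, λ_1 - a) = (-6, 14.4853); multiply by -1 so the first entry is positive: u = (6, -14.4853).
  ||u|| = √((6)² + (-14.4853)²) = √(245.8234) ≈ 15.6788,
  v_1 = u/||u|| ≈ (0.3827, -0.9239) (||v_1|| = 1).

λ_1 = 17.4853,  λ_2 = 0.5147;  v_1 ≈ (0.3827, -0.9239)


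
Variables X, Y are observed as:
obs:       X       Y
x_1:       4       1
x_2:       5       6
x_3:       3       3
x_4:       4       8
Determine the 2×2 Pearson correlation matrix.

Step 1 — column means:
  mean(X) = (4 + 5 + 3 + 4) / 4 = 16/4 = 4
  mean(Y) = (1 + 6 + 3 + 8) / 4 = 18/4 = 4.5

Step 2 — sample variances and covariances s[i,j] = (1/(n-1)) · Σ_k (x_{k,i} - mean_i) · (x_{k,j} - mean_j), with n-1 = 3:
  s[X,X] = ((0)·(0) + (1)·(1) + (-1)·(-1) + (0)·(0)) / 3 = 2/3 = 0.6667
  s[X,Y] = ((0)·(-3.5) + (1)·(1.5) + (-1)·(-1.5) + (0)·(3.5)) / 3 = 3/3 = 1
  s[Y,Y] = ((-3.5)·(-3.5) + (1.5)·(1.5) + (-1.5)·(-1.5) + (3.5)·(3.5)) / 3 = 29/3 = 9.6667
  Sample standard deviations s_i = √(s[i,i]):
  s(X) = √(0.6667) = 0.8165
  s(Y) = √(9.6667) = 3.1091

Step 3 — r_{ij} = s_{ij} / (s_i · s_j):
  r[X,X] = 1 (diagonal).
  r[X,Y] = 1 / (0.8165 · 3.1091) = 1 / 2.5386 = 0.3939
  r[Y,Y] = 1 (diagonal).

R is symmetric with unit diagonal. Assembling:

R = [[1, 0.3939],
 [0.3939, 1]]


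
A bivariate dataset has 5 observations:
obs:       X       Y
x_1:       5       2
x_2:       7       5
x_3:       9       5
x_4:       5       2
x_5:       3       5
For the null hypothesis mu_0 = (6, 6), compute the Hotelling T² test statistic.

Step 1 — sample mean vector:
  mean(X) = (5 + 7 + 9 + 5 + 3) / 5 = 29/5 = 5.8
  mean(Y) = (2 + 5 + 5 + 2 + 5) / 5 = 19/5 = 3.8
  x̄ = (5.8, 3.8),  deviation x̄ - mu_0 = (5.8, 3.8) - (6, 6) = (-0.2, -2.2).

Step 2 — sample covariance matrix, S[i,j] = (1/(n-1)) · Σ_k (x_{k,i} - mean_i) · (x_{k,j} - mean_j), divisor n-1 = 4:
  S[X,X] = ((-0.8)·(-0.8) + (1.2)·(1.2) + (3.2)·(3.2) + (-0.8)·(-0.8) + (-2.8)·(-2.8)) / 4 = 20.8/4 = 5.2
  S[X,Y] = ((-0.8)·(-1.8) + (1.2)·(1.2) + (3.2)·(1.2) + (-0.8)·(-1.8) + (-2.8)·(1.2)) / 4 = 4.8/4 = 1.2
  S[Y,Y] = ((-1.8)·(-1.8) + (1.2)·(1.2) + (1.2)·(1.2) + (-1.8)·(-1.8) + (1.2)·(1.2)) / 4 = 10.8/4 = 2.7
  S = [[5.2, 1.2],
 [1.2, 2.7]].

Step 3 — invert S. det(S) = 5.2·2.7 - (1.2)² = 12.6.
  S^{-1} = (1/det) · [[d, -b], [-b, a]] = [[0.2143, -0.0952],
 [-0.0952, 0.4127]].

Step 4 — quadratic form (x̄ - mu_0)^T · S^{-1} · (x̄ - mu_0):
  S^{-1} · (x̄ - mu_0) = (0.1667, -0.8889),
  (x̄ - mu_0)^T · [...] = (-0.2)·(0.1667) + (-2.2)·(-0.8889) = 1.9222.

Step 5 — scale by n: T² = 5 · 1.9222 = 9.6111.

T² ≈ 9.6111


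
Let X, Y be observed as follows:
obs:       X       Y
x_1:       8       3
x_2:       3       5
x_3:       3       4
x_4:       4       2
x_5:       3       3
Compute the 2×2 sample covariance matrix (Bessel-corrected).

Step 1 — column means:
  mean(X) = (8 + 3 + 3 + 4 + 3) / 5 = 21/5 = 4.2
  mean(Y) = (3 + 5 + 4 + 2 + 3) / 5 = 17/5 = 3.4

Step 2 — sample covariance S[i,j] = (1/(n-1)) · Σ_k (x_{k,i} - mean_i) · (x_{k,j} - mean_j), with n-1 = 4.
  S[X,X] = ((3.8)·(3.8) + (-1.2)·(-1.2) + (-1.2)·(-1.2) + (-0.2)·(-0.2) + (-1.2)·(-1.2)) / 4 = 18.8/4 = 4.7
  S[X,Y] = ((3.8)·(-0.4) + (-1.2)·(1.6) + (-1.2)·(0.6) + (-0.2)·(-1.4) + (-1.2)·(-0.4)) / 4 = -3.4/4 = -0.85
  S[Y,Y] = ((-0.4)·(-0.4) + (1.6)·(1.6) + (0.6)·(0.6) + (-1.4)·(-1.4) + (-0.4)·(-0.4)) / 4 = 5.2/4 = 1.3

S is symmetric (S[j,i] = S[i,j]). Assembling:

S = [[4.7, -0.85],
 [-0.85, 1.3]]


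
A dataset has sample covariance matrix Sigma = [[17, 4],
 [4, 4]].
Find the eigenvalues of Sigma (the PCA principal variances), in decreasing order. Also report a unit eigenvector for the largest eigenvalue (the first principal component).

Step 1 — characteristic polynomial of 2×2 Sigma:
  det(Sigma - λI) = λ² - trace · λ + det = 0.
  trace = 17 + 4 = 21, det = 17·4 - (4)² = 52.
Step 2 — discriminant:
  Δ = trace² - 4·det = 441 - 208 = 233.
Step 3 — eigenvalues:
  λ = (trace ± √Δ)/2 = (21 ± 15.2643)/2,
  λ_1 = 18.1322,  λ_2 = 2.8678.

Step 4 — unit eigenvector for λ_1: solve (Sigma - λ_1 I)v = 0. First row:
  (17 - 18.1322)·v_x + (4)·v_y = 0, i.e. (-1.1322)·v_x + (4)·v_y = 0,
  so v ∝ (b, λ_1 - a) = (4, 1.1322) = u.
  ||u|| = √((4)² + (1.1322)²) = √(17.2818) ≈ 4.1571,
  v_1 = u/||u|| ≈ (0.9622, 0.2723) (||v_1|| = 1).

λ_1 = 18.1322,  λ_2 = 2.8678;  v_1 ≈ (0.9622, 0.2723)


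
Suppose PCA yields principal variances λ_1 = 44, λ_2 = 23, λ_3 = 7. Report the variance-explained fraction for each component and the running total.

Step 1 — total variance = trace(Sigma) = Σ λ_i = 44 + 23 + 7 = 74.

Step 2 — fraction explained by component i = λ_i / Σ λ:
  PC1: 44/74 = 0.5946
  PC2: 23/74 = 0.3108
  PC3: 7/74 = 0.0946

Step 3 — cumulative fraction after k components = (λ_1 + ... + λ_k) / Σ λ:
  k = 1: 44/74 = 0.5946
  k = 2: (44 + 23)/74 = 67/74 = 0.9054
  k = 3: (44 + 23 + 7)/74 = 74/74 = 1

Summary (fraction, with percent):

explained: PC1 0.5946 (59.46%), PC2 0.3108 (31.08%), PC3 0.0946 (9.46%);  cumulative: 0.5946, 0.9054, 1


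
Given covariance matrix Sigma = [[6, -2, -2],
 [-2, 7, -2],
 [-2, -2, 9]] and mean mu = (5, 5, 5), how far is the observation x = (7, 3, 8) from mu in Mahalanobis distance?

Step 1 — centre the observation: (x - mu) = (2, -2, 3).

Step 2 — invert Sigma (cofactor / det for 3×3, or solve directly):
  Sigma^{-1} = [[0.2153, 0.0803, 0.0657],
 [0.0803, 0.1825, 0.0584],
 [0.0657, 0.0584, 0.1387]].

Step 3 — form the quadratic (x - mu)^T · Sigma^{-1} · (x - mu):
  Sigma^{-1} · (x - mu) = (0.4672, -0.0292, 0.4307).
  (x - mu)^T · [Sigma^{-1} · (x - mu)] = (2)·(0.4672) + (-2)·(-0.0292) + (3)·(0.4307) = 2.2847.

Step 4 — take square root: d = √(2.2847) ≈ 1.5115.

d(x, mu) = √(2.2847) ≈ 1.5115


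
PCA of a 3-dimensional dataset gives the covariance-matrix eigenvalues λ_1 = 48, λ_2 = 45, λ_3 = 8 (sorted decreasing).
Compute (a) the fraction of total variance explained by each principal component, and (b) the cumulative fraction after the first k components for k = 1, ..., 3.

Step 1 — total variance = trace(Sigma) = Σ λ_i = 48 + 45 + 8 = 101.

Step 2 — fraction explained by component i = λ_i / Σ λ:
  PC1: 48/101 = 0.4752
  PC2: 45/101 = 0.4455
  PC3: 8/101 = 0.0792

Step 3 — cumulative fraction after k components = (λ_1 + ... + λ_k) / Σ λ:
  k = 1: 48/101 = 0.4752
  k = 2: (48 + 45)/101 = 93/101 = 0.9208
  k = 3: (48 + 45 + 8)/101 = 101/101 = 1

Summary (fraction, with percent):

explained: PC1 0.4752 (47.52%), PC2 0.4455 (44.55%), PC3 0.0792 (7.92%);  cumulative: 0.4752, 0.9208, 1


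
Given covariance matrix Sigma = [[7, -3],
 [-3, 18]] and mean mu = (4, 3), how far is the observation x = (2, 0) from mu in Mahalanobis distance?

Step 1 — centre the observation: (x - mu) = (-2, -3).

Step 2 — invert Sigma. det(Sigma) = 7·18 - (-3)² = 117.
  Sigma^{-1} = (1/det) · [[d, -b], [-b, a]] = [[0.1538, 0.0256],
 [0.0256, 0.0598]].

Step 3 — form the quadratic (x - mu)^T · Sigma^{-1} · (x - mu):
  Sigma^{-1} · (x - mu) = (-0.3846, -0.2308).
  (x - mu)^T · [Sigma^{-1} · (x - mu)] = (-2)·(-0.3846) + (-3)·(-0.2308) = 1.4615.

Step 4 — take square root: d = √(1.4615) ≈ 1.2089.

d(x, mu) = √(1.4615) ≈ 1.2089


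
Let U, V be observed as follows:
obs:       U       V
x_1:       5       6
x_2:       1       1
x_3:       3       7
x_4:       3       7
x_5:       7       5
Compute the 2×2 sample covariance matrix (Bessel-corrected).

Step 1 — column means:
  mean(U) = (5 + 1 + 3 + 3 + 7) / 5 = 19/5 = 3.8
  mean(V) = (6 + 1 + 7 + 7 + 5) / 5 = 26/5 = 5.2

Step 2 — sample covariance S[i,j] = (1/(n-1)) · Σ_k (x_{k,i} - mean_i) · (x_{k,j} - mean_j), with n-1 = 4.
  S[U,U] = ((1.2)·(1.2) + (-2.8)·(-2.8) + (-0.8)·(-0.8) + (-0.8)·(-0.8) + (3.2)·(3.2)) / 4 = 20.8/4 = 5.2
  S[U,V] = ((1.2)·(0.8) + (-2.8)·(-4.2) + (-0.8)·(1.8) + (-0.8)·(1.8) + (3.2)·(-0.2)) / 4 = 9.2/4 = 2.3
  S[V,V] = ((0.8)·(0.8) + (-4.2)·(-4.2) + (1.8)·(1.8) + (1.8)·(1.8) + (-0.2)·(-0.2)) / 4 = 24.8/4 = 6.2

S is symmetric (S[j,i] = S[i,j]). Assembling:

S = [[5.2, 2.3],
 [2.3, 6.2]]


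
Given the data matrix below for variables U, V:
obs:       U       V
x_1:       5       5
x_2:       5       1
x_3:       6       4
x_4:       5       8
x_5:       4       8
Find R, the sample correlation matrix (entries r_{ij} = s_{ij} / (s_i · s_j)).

Step 1 — column means:
  mean(U) = (5 + 5 + 6 + 5 + 4) / 5 = 25/5 = 5
  mean(V) = (5 + 1 + 4 + 8 + 8) / 5 = 26/5 = 5.2

Step 2 — sample variances and covariances s[i,j] = (1/(n-1)) · Σ_k (x_{k,i} - mean_i) · (x_{k,j} - mean_j), with n-1 = 4:
  s[U,U] = ((0)·(0) + (0)·(0) + (1)·(1) + (0)·(0) + (-1)·(-1)) / 4 = 2/4 = 0.5
  s[U,V] = ((0)·(-0.2) + (0)·(-4.2) + (1)·(-1.2) + (0)·(2.8) + (-1)·(2.8)) / 4 = -4/4 = -1
  s[V,V] = ((-0.2)·(-0.2) + (-4.2)·(-4.2) + (-1.2)·(-1.2) + (2.8)·(2.8) + (2.8)·(2.8)) / 4 = 34.8/4 = 8.7
  Sample standard deviations s_i = √(s[i,i]):
  s(U) = √(0.5) = 0.7071
  s(V) = √(8.7) = 2.9496

Step 3 — r_{ij} = s_{ij} / (s_i · s_j):
  r[U,U] = 1 (diagonal).
  r[U,V] = -1 / (0.7071 · 2.9496) = -1 / 2.0857 = -0.4795
  r[V,V] = 1 (diagonal).

R is symmetric with unit diagonal. Assembling:

R = [[1, -0.4795],
 [-0.4795, 1]]


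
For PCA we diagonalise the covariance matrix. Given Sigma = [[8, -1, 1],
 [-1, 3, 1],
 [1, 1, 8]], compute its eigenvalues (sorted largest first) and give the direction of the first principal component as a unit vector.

Step 1 — characteristic polynomial p(λ) = det(λI - Sigma) = λ³ - tr·λ² + c_1·λ - det, where tr = trace, c_1 = sum of the principal 2×2 minors, det = det(Sigma):
  tr = 8 + 3 + 8 = 19,
  c_1 = (8·3 - (-1)²) + (8·8 - (1)²) + (3·8 - (1)²) = 23 + 63 + 23 = 109,
  det = 8·(3·8 - (1)²) - (-1)·((-1)·8 - (1)·(1)) + (1)·((-1)·(1) - 3·(1)) = 8·(23) - (-1)·(-9) + (1)·(-4) = 171.
  So p(λ) = λ³ - 19λ² + 109λ - 171.
Step 2 — look for an integer root (rational root theorem: any rational root is an integer divisor of 171). Testing λ = 9:
  p(9) = 729 - 1539 + 981 - 171 = 0  ✓
  Dividing out (λ - 9): p(λ) = (λ - 9)(λ² - 10λ + 19).
Step 3 — remaining eigenvalues from the quadratic λ² - 10λ + 19 = 0:
  Δ = 10² - 4·19 = 100 - 76 = 24,  λ = (10 ± √24)/2 = (10 ± 4.899)/2 ≈ 7.4495 or 2.5505.
  Sorted: λ_1 = 9,  λ_2 = 7.4495,  λ_3 = 2.5505  (check: sum = 19 = tr ✓).

Step 4 — unit eigenvector for λ_1 = 9: v spans the null space of (Sigma - λ_1 I), whose rows are
  r_1 = (-1, -1, 1),  r_2 = (-1, -6, 1),  r_3 = (1, 1, -1).
  v is orthogonal to every row, so take v ∝ r_1 × r_2 = ((-1)·(1) - (1)·(-6), (1)·(-1) - (-1)·(1), (-1)·(-6) - (-1)·(-1)) = (5, 0, 5).
  Rescale (divide by 5): u = (1, 0, 1).
  ||u|| = √((1)² + (0)² + (1)²) = √(2) ≈ 1.4142,  v_1 = u/||u|| ≈ (0.7071, 0, 0.7071) (||v_1|| = 1).

λ_1 = 9,  λ_2 = 7.4495,  λ_3 = 2.5505;  v_1 ≈ (0.7071, 0, 0.7071)


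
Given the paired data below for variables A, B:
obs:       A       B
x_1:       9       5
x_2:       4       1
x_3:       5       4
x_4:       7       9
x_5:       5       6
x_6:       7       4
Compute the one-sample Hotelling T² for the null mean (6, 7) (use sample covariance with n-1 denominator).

Step 1 — sample mean vector:
  mean(A) = (9 + 4 + 5 + 7 + 5 + 7) / 6 = 37/6 = 6.1667
  mean(B) = (5 + 1 + 4 + 9 + 6 + 4) / 6 = 29/6 = 4.8333
  x̄ = (6.1667, 4.8333),  deviation x̄ - mu_0 = (6.1667, 4.8333) - (6, 7) = (0.1667, -2.1667).

Step 2 — sample covariance matrix, S[i,j] = (1/(n-1)) · Σ_k (x_{k,i} - mean_i) · (x_{k,j} - mean_j), divisor n-1 = 5:
  S[A,A] = ((2.8333)·(2.8333) + (-2.1667)·(-2.1667) + (-1.1667)·(-1.1667) + (0.8333)·(0.8333) + (-1.1667)·(-1.1667) + (0.8333)·(0.8333)) / 5 = 16.8333/5 = 3.3667
  S[A,B] = ((2.8333)·(0.1667) + (-2.1667)·(-3.8333) + (-1.1667)·(-0.8333) + (0.8333)·(4.1667) + (-1.1667)·(1.1667) + (0.8333)·(-0.8333)) / 5 = 11.1667/5 = 2.2333
  S[B,B] = ((0.1667)·(0.1667) + (-3.8333)·(-3.8333) + (-0.8333)·(-0.8333) + (4.1667)·(4.1667) + (1.1667)·(1.1667) + (-0.8333)·(-0.8333)) / 5 = 34.8333/5 = 6.9667
  S = [[3.3667, 2.2333],
 [2.2333, 6.9667]].

Step 3 — invert S. det(S) = 3.3667·6.9667 - (2.2333)² = 18.4667.
  S^{-1} = (1/det) · [[d, -b], [-b, a]] = [[0.3773, -0.1209],
 [-0.1209, 0.1823]].

Step 4 — quadratic form (x̄ - mu_0)^T · S^{-1} · (x̄ - mu_0):
  S^{-1} · (x̄ - mu_0) = (0.3249, -0.4152),
  (x̄ - mu_0)^T · [...] = (0.1667)·(0.3249) + (-2.1667)·(-0.4152) = 0.9537.

Step 5 — scale by n: T² = 6 · 0.9537 = 5.722.

T² ≈ 5.722


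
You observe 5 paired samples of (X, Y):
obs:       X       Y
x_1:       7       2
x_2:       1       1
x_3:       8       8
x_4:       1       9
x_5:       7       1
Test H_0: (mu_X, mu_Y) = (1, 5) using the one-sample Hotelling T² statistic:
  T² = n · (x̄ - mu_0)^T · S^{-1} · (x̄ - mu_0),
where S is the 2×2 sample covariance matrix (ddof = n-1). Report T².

Step 1 — sample mean vector:
  mean(X) = (7 + 1 + 8 + 1 + 7) / 5 = 24/5 = 4.8
  mean(Y) = (2 + 1 + 8 + 9 + 1) / 5 = 21/5 = 4.2
  x̄ = (4.8, 4.2),  deviation x̄ - mu_0 = (4.8, 4.2) - (1, 5) = (3.8, -0.8).

Step 2 — sample covariance matrix, S[i,j] = (1/(n-1)) · Σ_k (x_{k,i} - mean_i) · (x_{k,j} - mean_j), divisor n-1 = 4:
  S[X,X] = ((2.2)·(2.2) + (-3.8)·(-3.8) + (3.2)·(3.2) + (-3.8)·(-3.8) + (2.2)·(2.2)) / 4 = 48.8/4 = 12.2
  S[X,Y] = ((2.2)·(-2.2) + (-3.8)·(-3.2) + (3.2)·(3.8) + (-3.8)·(4.8) + (2.2)·(-3.2)) / 4 = -5.8/4 = -1.45
  S[Y,Y] = ((-2.2)·(-2.2) + (-3.2)·(-3.2) + (3.8)·(3.8) + (4.8)·(4.8) + (-3.2)·(-3.2)) / 4 = 62.8/4 = 15.7
  S = [[12.2, -1.45],
 [-1.45, 15.7]].

Step 3 — invert S. det(S) = 12.2·15.7 - (-1.45)² = 189.4375.
  S^{-1} = (1/det) · [[d, -b], [-b, a]] = [[0.0829, 0.0077],
 [0.0077, 0.0644]].

Step 4 — quadratic form (x̄ - mu_0)^T · S^{-1} · (x̄ - mu_0):
  S^{-1} · (x̄ - mu_0) = (0.3088, -0.0224),
  (x̄ - mu_0)^T · [...] = (3.8)·(0.3088) + (-0.8)·(-0.0224) = 1.1914.

Step 5 — scale by n: T² = 5 · 1.1914 = 5.9571.

T² ≈ 5.9571


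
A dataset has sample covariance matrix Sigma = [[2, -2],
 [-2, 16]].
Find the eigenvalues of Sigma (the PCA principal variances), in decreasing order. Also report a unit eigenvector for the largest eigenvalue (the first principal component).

Step 1 — characteristic polynomial of 2×2 Sigma:
  det(Sigma - λI) = λ² - trace · λ + det = 0.
  trace = 2 + 16 = 18, det = 2·16 - (-2)² = 28.
Step 2 — discriminant:
  Δ = trace² - 4·det = 324 - 112 = 212.
Step 3 — eigenvalues:
  λ = (trace ± √Δ)/2 = (18 ± 14.5602)/2,
  λ_1 = 16.2801,  λ_2 = 1.7199.

Step 4 — unit eigenvector for λ_1: solve (Sigma - λ_1 I)v = 0. First row:
  (2 - 16.2801)·v_x + (-2)·v_y = 0, i.e. (-14.2801)·v_x + (-2)·v_y = 0,
  so v ∝ (b, λ_1 - a) = (-2, 14.2801); multiply by -1 so the first entry is positive: u = (2, -14.2801).
  ||u|| = √((2)² + (-14.2801)²) = √(207.9215) ≈ 14.4195,
  v_1 = u/||u|| ≈ (0.1387, -0.9903) (||v_1|| = 1).

λ_1 = 16.2801,  λ_2 = 1.7199;  v_1 ≈ (0.1387, -0.9903)


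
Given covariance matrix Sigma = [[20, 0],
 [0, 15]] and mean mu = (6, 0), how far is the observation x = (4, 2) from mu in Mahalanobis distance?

Step 1 — centre the observation: (x - mu) = (-2, 2).

Step 2 — invert Sigma. det(Sigma) = 20·15 - (0)² = 300.
  Sigma^{-1} = (1/det) · [[d, -b], [-b, a]] = [[0.05, 0],
 [0, 0.0667]].

Step 3 — form the quadratic (x - mu)^T · Sigma^{-1} · (x - mu):
  Sigma^{-1} · (x - mu) = (-0.1, 0.1333).
  (x - mu)^T · [Sigma^{-1} · (x - mu)] = (-2)·(-0.1) + (2)·(0.1333) = 0.4667.

Step 4 — take square root: d = √(0.4667) ≈ 0.6831.

d(x, mu) = √(0.4667) ≈ 0.6831


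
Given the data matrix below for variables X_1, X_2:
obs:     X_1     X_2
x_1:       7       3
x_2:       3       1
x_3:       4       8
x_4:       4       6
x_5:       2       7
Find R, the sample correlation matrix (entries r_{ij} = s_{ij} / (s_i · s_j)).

Step 1 — column means:
  mean(X_1) = (7 + 3 + 4 + 4 + 2) / 5 = 20/5 = 4
  mean(X_2) = (3 + 1 + 8 + 6 + 7) / 5 = 25/5 = 5

Step 2 — sample variances and covariances s[i,j] = (1/(n-1)) · Σ_k (x_{k,i} - mean_i) · (x_{k,j} - mean_j), with n-1 = 4:
  s[X_1,X_1] = ((3)·(3) + (-1)·(-1) + (0)·(0) + (0)·(0) + (-2)·(-2)) / 4 = 14/4 = 3.5
  s[X_1,X_2] = ((3)·(-2) + (-1)·(-4) + (0)·(3) + (0)·(1) + (-2)·(2)) / 4 = -6/4 = -1.5
  s[X_2,X_2] = ((-2)·(-2) + (-4)·(-4) + (3)·(3) + (1)·(1) + (2)·(2)) / 4 = 34/4 = 8.5
  Sample standard deviations s_i = √(s[i,i]):
  s(X_1) = √(3.5) = 1.8708
  s(X_2) = √(8.5) = 2.9155

Step 3 — r_{ij} = s_{ij} / (s_i · s_j):
  r[X_1,X_1] = 1 (diagonal).
  r[X_1,X_2] = -1.5 / (1.8708 · 2.9155) = -1.5 / 5.4544 = -0.275
  r[X_2,X_2] = 1 (diagonal).

R is symmetric with unit diagonal. Assembling:

R = [[1, -0.275],
 [-0.275, 1]]


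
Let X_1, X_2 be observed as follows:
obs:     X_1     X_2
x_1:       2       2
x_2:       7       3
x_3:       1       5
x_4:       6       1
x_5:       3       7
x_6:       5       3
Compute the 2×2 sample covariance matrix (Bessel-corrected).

Step 1 — column means:
  mean(X_1) = (2 + 7 + 1 + 6 + 3 + 5) / 6 = 24/6 = 4
  mean(X_2) = (2 + 3 + 5 + 1 + 7 + 3) / 6 = 21/6 = 3.5

Step 2 — sample covariance S[i,j] = (1/(n-1)) · Σ_k (x_{k,i} - mean_i) · (x_{k,j} - mean_j), with n-1 = 5.
  S[X_1,X_1] = ((-2)·(-2) + (3)·(3) + (-3)·(-3) + (2)·(2) + (-1)·(-1) + (1)·(1)) / 5 = 28/5 = 5.6
  S[X_1,X_2] = ((-2)·(-1.5) + (3)·(-0.5) + (-3)·(1.5) + (2)·(-2.5) + (-1)·(3.5) + (1)·(-0.5)) / 5 = -12/5 = -2.4
  S[X_2,X_2] = ((-1.5)·(-1.5) + (-0.5)·(-0.5) + (1.5)·(1.5) + (-2.5)·(-2.5) + (3.5)·(3.5) + (-0.5)·(-0.5)) / 5 = 23.5/5 = 4.7

S is symmetric (S[j,i] = S[i,j]). Assembling:

S = [[5.6, -2.4],
 [-2.4, 4.7]]


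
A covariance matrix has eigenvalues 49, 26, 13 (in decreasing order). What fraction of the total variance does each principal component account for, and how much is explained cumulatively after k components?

Step 1 — total variance = trace(Sigma) = Σ λ_i = 49 + 26 + 13 = 88.

Step 2 — fraction explained by component i = λ_i / Σ λ:
  PC1: 49/88 = 0.5568
  PC2: 26/88 = 0.2955
  PC3: 13/88 = 0.1477

Step 3 — cumulative fraction after k components = (λ_1 + ... + λ_k) / Σ λ:
  k = 1: 49/88 = 0.5568
  k = 2: (49 + 26)/88 = 75/88 = 0.8523
  k = 3: (49 + 26 + 13)/88 = 88/88 = 1

Summary (fraction, with percent):

explained: PC1 0.5568 (55.68%), PC2 0.2955 (29.55%), PC3 0.1477 (14.77%);  cumulative: 0.5568, 0.8523, 1


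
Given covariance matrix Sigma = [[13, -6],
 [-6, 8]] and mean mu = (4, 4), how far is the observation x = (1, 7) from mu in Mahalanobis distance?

Step 1 — centre the observation: (x - mu) = (-3, 3).

Step 2 — invert Sigma. det(Sigma) = 13·8 - (-6)² = 68.
  Sigma^{-1} = (1/det) · [[d, -b], [-b, a]] = [[0.1176, 0.0882],
 [0.0882, 0.1912]].

Step 3 — form the quadratic (x - mu)^T · Sigma^{-1} · (x - mu):
  Sigma^{-1} · (x - mu) = (-0.0882, 0.3088).
  (x - mu)^T · [Sigma^{-1} · (x - mu)] = (-3)·(-0.0882) + (3)·(0.3088) = 1.1912.

Step 4 — take square root: d = √(1.1912) ≈ 1.0914.

d(x, mu) = √(1.1912) ≈ 1.0914


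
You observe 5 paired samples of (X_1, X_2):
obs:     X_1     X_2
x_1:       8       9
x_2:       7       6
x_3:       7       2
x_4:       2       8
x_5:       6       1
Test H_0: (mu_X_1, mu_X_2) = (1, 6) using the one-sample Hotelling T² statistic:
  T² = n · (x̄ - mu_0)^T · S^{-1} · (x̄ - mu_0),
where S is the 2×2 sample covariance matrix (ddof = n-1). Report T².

Step 1 — sample mean vector:
  mean(X_1) = (8 + 7 + 7 + 2 + 6) / 5 = 30/5 = 6
  mean(X_2) = (9 + 6 + 2 + 8 + 1) / 5 = 26/5 = 5.2
  x̄ = (6, 5.2),  deviation x̄ - mu_0 = (6, 5.2) - (1, 6) = (5, -0.8).

Step 2 — sample covariance matrix, S[i,j] = (1/(n-1)) · Σ_k (x_{k,i} - mean_i) · (x_{k,j} - mean_j), divisor n-1 = 4:
  S[X_1,X_1] = ((2)·(2) + (1)·(1) + (1)·(1) + (-4)·(-4) + (0)·(0)) / 4 = 22/4 = 5.5
  S[X_1,X_2] = ((2)·(3.8) + (1)·(0.8) + (1)·(-3.2) + (-4)·(2.8) + (0)·(-4.2)) / 4 = -6/4 = -1.5
  S[X_2,X_2] = ((3.8)·(3.8) + (0.8)·(0.8) + (-3.2)·(-3.2) + (2.8)·(2.8) + (-4.2)·(-4.2)) / 4 = 50.8/4 = 12.7
  S = [[5.5, -1.5],
 [-1.5, 12.7]].

Step 3 — invert S. det(S) = 5.5·12.7 - (-1.5)² = 67.6.
  S^{-1} = (1/det) · [[d, -b], [-b, a]] = [[0.1879, 0.0222],
 [0.0222, 0.0814]].

Step 4 — quadratic form (x̄ - mu_0)^T · S^{-1} · (x̄ - mu_0):
  S^{-1} · (x̄ - mu_0) = (0.9216, 0.0459),
  (x̄ - mu_0)^T · [...] = (5)·(0.9216) + (-0.8)·(0.0459) = 4.5713.

Step 5 — scale by n: T² = 5 · 4.5713 = 22.8565.

T² ≈ 22.8565
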